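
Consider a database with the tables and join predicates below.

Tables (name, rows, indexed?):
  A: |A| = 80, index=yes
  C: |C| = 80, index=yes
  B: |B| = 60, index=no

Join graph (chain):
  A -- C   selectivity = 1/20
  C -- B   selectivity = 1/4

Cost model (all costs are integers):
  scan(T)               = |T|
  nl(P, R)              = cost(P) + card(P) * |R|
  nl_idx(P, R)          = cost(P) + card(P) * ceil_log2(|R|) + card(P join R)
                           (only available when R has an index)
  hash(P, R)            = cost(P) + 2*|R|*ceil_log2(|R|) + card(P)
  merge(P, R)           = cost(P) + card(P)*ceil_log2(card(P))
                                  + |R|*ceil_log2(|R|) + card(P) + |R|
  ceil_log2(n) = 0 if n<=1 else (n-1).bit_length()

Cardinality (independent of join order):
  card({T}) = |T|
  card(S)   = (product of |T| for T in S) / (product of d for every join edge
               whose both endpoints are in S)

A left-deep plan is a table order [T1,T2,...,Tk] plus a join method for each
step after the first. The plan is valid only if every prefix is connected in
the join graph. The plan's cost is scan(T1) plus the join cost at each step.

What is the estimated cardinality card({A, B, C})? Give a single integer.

Tables in S: A(80), B(60), C(80)
Edges inside S: A-C(d=20), C-B(d=4)
numerator = 80 * 60 * 80 = 384000
denominator = 20 * 4 = 80
card(S) = 384000 / 80 = 4800

4800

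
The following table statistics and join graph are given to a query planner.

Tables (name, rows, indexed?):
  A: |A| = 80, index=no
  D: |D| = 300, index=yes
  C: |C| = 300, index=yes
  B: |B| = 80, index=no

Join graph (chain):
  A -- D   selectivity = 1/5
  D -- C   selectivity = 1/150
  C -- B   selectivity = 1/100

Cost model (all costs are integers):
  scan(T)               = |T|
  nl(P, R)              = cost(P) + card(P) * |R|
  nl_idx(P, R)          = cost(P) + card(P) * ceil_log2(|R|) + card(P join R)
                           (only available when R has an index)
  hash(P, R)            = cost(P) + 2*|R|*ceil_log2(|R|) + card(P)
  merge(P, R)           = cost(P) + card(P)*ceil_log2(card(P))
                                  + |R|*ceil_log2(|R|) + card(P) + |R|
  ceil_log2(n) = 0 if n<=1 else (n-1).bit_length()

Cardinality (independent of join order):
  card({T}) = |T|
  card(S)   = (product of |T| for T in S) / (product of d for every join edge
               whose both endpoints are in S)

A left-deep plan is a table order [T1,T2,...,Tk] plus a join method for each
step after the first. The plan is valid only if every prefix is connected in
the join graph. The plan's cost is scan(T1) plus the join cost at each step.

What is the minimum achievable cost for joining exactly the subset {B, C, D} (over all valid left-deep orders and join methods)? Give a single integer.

3680

Selinger DP over subsets of {B,C,D}:
  {D}: scan cost=300, card=300
  {C}: scan cost=300, card=300
  {B}: scan cost=80, card=80
  {CD}: card=600; try (D,nl_idx)→3600, (C,nl_idx)→3600, (D,hash)→6000, (C,hash)→6000, (D,merge)→6300, (C,merge)→6300 …(+2); best=3600 via (D,nl_idx)
  {BC}: card=240; try (C,nl_idx)→1040, (B,hash)→1720, (C,merge)→3720, (B,merge)→3940, (C,hash)→5560, (C,nl)→24080 …(+1); best=1040 via (C,nl_idx)
  {BCD}: card=480; try (D,nl_idx)→3680, (B,hash)→5320, (D,merge)→6200, (D,hash)→6680, (B,merge)→10840, (B,nl)→51600 …(+1); best=3680 via (D,nl_idx)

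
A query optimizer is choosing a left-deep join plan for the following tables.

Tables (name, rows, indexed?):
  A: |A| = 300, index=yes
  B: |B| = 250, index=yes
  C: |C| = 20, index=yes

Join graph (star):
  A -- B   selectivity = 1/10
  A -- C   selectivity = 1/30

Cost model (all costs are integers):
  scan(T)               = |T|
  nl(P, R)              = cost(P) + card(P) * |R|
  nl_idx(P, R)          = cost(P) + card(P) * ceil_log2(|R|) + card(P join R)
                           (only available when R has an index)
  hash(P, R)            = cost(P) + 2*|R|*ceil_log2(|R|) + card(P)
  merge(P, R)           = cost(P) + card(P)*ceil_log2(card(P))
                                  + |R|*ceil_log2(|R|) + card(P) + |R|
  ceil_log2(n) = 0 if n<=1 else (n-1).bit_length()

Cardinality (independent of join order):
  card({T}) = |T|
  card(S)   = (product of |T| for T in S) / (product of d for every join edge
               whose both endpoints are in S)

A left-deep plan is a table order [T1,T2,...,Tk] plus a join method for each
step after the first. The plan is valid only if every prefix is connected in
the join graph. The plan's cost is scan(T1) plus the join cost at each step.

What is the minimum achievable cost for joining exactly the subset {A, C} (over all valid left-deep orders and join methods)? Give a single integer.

400

Selinger DP over subsets of {A,C}:
  {A}: scan cost=300, card=300
  {C}: scan cost=20, card=20
  {AC}: card=200; try (A,nl_idx)→400, (C,hash)→800, (C,nl_idx)→2000, (A,merge)→3140, (C,merge)→3420, (A,hash)→5440 …(+2); best=400 via (A,nl_idx)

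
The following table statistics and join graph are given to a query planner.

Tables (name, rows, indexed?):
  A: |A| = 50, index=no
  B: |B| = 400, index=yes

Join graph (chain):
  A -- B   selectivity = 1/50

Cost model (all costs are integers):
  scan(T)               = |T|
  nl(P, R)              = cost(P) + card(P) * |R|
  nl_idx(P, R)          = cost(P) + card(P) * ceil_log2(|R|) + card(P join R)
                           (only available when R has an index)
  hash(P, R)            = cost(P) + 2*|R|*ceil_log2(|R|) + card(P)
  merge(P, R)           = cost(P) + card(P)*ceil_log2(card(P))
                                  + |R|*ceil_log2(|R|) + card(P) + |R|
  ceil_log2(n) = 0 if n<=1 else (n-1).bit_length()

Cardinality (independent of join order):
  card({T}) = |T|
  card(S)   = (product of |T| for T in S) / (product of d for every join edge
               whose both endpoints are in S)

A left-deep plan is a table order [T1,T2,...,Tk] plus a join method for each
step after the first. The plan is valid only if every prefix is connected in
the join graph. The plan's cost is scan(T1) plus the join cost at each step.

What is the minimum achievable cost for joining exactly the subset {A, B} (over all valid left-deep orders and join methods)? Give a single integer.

900

Selinger DP over subsets of {A,B}:
  {A}: scan cost=50, card=50
  {B}: scan cost=400, card=400
  {AB}: card=400; try (B,nl_idx)→900, (A,hash)→1400, (B,merge)→4400, (A,merge)→4750, (B,hash)→7300, (B,nl)→20050 …(+1); best=900 via (B,nl_idx)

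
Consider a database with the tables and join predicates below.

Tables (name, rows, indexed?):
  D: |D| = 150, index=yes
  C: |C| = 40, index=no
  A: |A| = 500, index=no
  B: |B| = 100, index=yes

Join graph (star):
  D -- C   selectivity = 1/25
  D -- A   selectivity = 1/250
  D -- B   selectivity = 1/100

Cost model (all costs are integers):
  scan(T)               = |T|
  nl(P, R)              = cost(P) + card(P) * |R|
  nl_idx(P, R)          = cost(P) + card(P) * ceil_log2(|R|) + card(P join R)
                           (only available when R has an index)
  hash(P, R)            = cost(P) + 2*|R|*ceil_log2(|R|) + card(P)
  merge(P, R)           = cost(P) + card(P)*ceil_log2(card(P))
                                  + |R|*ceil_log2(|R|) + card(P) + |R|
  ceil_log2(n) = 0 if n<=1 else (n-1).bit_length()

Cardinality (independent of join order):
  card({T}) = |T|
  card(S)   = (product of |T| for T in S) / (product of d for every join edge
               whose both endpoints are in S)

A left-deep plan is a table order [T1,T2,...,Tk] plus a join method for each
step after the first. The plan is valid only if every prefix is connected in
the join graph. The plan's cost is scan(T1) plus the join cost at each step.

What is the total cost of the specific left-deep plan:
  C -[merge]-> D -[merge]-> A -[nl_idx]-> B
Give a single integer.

12670

step 1: scan C: cost=40, card=40
step 2: join D via merge
    card(P join D) = 40*150/(25) = 240
    cost = 40 + 40*6 + 150*8 + 40 + 150 = 1670
step 3: join A via merge
    card(P join A) = 240*500/(250) = 480
    cost = 1670 + 240*8 + 500*9 + 240 + 500 = 8830
step 4: join B via nl_idx
    card(P join B) = 480*100/(100) = 480
    cost = 8830 + 480*7 + 480 = 12670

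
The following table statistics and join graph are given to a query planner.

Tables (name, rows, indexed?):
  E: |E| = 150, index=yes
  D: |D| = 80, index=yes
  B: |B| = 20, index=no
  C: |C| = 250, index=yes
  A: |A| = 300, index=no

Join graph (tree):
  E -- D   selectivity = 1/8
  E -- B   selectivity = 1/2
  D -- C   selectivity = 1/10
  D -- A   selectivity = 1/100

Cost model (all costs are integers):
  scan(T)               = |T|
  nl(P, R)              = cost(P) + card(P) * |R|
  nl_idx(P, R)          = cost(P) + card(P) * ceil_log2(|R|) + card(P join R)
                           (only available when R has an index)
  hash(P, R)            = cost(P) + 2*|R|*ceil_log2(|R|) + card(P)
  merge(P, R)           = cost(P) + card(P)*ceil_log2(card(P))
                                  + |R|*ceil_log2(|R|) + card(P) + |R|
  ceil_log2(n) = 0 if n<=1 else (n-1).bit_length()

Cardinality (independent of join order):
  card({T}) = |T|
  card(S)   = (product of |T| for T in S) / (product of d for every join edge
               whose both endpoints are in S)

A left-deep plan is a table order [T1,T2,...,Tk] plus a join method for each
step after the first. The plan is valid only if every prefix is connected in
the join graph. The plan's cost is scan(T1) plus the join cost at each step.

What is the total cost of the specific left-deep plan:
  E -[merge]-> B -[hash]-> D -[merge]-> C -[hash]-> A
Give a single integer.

step 1: scan E: cost=150, card=150
step 2: join B via merge
    card(P join B) = 150*20/(2) = 1500
    cost = 150 + 150*8 + 20*5 + 150 + 20 = 1620
step 3: join D via hash
    card(P join D) = 1500*80/(8) = 15000
    cost = 1620 + 2*80*7 + 1500 = 4240
step 4: join C via merge
    card(P join C) = 15000*250/(10) = 375000
    cost = 4240 + 15000*14 + 250*8 + 15000 + 250 = 231490
step 5: join A via hash
    card(P join A) = 375000*300/(100) = 1125000
    cost = 231490 + 2*300*9 + 375000 = 611890

611890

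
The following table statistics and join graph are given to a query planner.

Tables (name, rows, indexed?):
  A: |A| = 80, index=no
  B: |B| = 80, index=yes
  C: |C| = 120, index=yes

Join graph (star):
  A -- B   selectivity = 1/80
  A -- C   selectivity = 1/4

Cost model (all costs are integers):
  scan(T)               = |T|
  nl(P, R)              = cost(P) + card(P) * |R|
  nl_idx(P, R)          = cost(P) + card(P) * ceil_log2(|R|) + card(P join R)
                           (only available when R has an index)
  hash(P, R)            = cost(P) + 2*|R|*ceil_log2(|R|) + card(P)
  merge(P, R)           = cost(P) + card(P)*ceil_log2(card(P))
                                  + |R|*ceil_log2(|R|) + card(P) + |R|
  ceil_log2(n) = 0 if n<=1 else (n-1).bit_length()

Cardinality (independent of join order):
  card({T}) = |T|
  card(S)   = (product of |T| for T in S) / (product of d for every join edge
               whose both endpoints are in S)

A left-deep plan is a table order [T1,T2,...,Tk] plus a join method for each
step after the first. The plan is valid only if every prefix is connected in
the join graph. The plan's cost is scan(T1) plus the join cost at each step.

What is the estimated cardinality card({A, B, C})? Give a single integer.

2400

Tables in S: A(80), B(80), C(120)
Edges inside S: A-B(d=80), A-C(d=4)
numerator = 80 * 80 * 120 = 768000
denominator = 80 * 4 = 320
card(S) = 768000 / 320 = 2400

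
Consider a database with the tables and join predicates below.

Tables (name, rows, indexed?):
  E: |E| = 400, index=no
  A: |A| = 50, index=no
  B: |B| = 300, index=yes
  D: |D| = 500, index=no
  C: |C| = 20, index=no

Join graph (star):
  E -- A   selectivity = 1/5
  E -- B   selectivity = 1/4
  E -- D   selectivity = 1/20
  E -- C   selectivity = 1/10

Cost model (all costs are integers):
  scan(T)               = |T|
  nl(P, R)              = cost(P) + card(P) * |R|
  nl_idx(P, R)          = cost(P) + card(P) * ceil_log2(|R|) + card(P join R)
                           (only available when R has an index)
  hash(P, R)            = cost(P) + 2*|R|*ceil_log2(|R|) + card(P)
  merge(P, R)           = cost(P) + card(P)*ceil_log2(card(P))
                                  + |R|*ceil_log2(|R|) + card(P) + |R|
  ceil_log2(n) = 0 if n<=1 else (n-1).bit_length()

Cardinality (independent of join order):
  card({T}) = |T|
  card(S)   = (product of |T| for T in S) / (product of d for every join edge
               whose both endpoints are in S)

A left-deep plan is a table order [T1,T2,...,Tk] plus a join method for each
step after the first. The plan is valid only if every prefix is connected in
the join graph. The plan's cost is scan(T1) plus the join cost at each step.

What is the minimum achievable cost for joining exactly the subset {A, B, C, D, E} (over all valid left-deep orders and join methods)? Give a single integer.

Selinger DP over subsets of {A,B,C,D,E}:
  {E}: scan cost=400, card=400
  {A}: scan cost=50, card=50
  {B}: scan cost=300, card=300
  {D}: scan cost=500, card=500
  {C}: scan cost=20, card=20
  {AE}: card=4000; try (A,hash)→1400, (E,merge)→4400, (A,merge)→4750, (E,hash)→7300, (E,nl)→20050, (A,nl)→20400; best=1400 via (A,hash)
  {BE}: card=30000; try (B,hash)→6200, (E,merge)→7300, (B,merge)→7400, (E,hash)→7800, (B,nl_idx)→34000, (E,nl)→120300 …(+1); best=6200 via (B,hash)
  {DE}: card=10000; try (E,hash)→8200, (D,merge)→9400, (E,merge)→9500, (D,hash)→9800, (D,nl)→200400, (E,nl)→200500; best=8200 via (E,hash)
  {CE}: card=800; try (C,hash)→1000, (E,merge)→4140, (C,merge)→4520, (E,hash)→7240, (E,nl)→8020, (C,nl)→8400; best=1000 via (C,hash)
  {ABE}: card=300000; try (B,hash)→10800, (A,hash)→36800, (B,merge)→56400, (B,nl_idx)→337400, (A,merge)→486550, (B,nl)→1201400 …(+1); best=10800 via (B,hash)
  {ADE}: card=100000; try (D,hash)→14400, (A,hash)→18800, (D,merge)→58400, (A,merge)→158550, (A,nl)→508200, (D,nl)→2001400; best=14400 via (D,hash)
  {ACE}: card=8000; try (A,hash)→2400, (C,hash)→5600, (A,merge)→10150, (A,nl)→41000, (C,merge)→53520, (C,nl)→81400; best=2400 via (A,hash)
  {BDE}: card=750000; try (B,hash)→23600, (D,hash)→45200, (B,merge)→161200, (D,merge)→491200, (B,nl_idx)→848200, (B,nl)→3008200 …(+1); best=23600 via (B,hash)
  {BCE}: card=60000; try (B,hash)→7200, (B,merge)→12800, (C,hash)→36400, (B,nl_idx)→68200, (B,nl)→241000, (C,merge)→486320 …(+1); best=7200 via (B,hash)
  {CDE}: card=20000; try (D,hash)→10800, (D,merge)→14800, (C,hash)→18400, (C,merge)→158320, (C,nl)→208200, (D,nl)→401000; best=10800 via (D,hash)
  {ABDE}: card=7500000; try (B,hash)→119800, (D,hash)→319800, (A,hash)→774200, (B,merge)→1817400, (D,merge)→6015800, (B,nl_idx)→8414400 …(+4); best=119800 via (B,hash)
  {ABCE}: card=600000; try (B,hash)→15800, (A,hash)→67800, (B,merge)→117400, (C,hash)→311000, (B,nl_idx)→674400, (A,merge)→1027550 …(+4); best=15800 via (B,hash)
  {ACDE}: card=200000; try (D,hash)→19400, (A,hash)→31400, (C,hash)→114600, (D,merge)→119400, (A,merge)→331150, (A,nl)→1010800 …(+3); best=19400 via (D,hash)
  {BCDE}: card=1500000; try (B,hash)→36200, (D,hash)→76200, (B,merge)→333800, (C,hash)→773800, (D,merge)→1032200, (B,nl_idx)→1690800 …(+4); best=36200 via (B,hash)
  {ABCDE}: card=15000000; try (B,hash)→224800, (D,hash)→624800, (A,hash)→1536800, (B,merge)→3822400, (C,hash)→7620000, (D,merge)→12620800 …(+7); best=224800 via (B,hash)

224800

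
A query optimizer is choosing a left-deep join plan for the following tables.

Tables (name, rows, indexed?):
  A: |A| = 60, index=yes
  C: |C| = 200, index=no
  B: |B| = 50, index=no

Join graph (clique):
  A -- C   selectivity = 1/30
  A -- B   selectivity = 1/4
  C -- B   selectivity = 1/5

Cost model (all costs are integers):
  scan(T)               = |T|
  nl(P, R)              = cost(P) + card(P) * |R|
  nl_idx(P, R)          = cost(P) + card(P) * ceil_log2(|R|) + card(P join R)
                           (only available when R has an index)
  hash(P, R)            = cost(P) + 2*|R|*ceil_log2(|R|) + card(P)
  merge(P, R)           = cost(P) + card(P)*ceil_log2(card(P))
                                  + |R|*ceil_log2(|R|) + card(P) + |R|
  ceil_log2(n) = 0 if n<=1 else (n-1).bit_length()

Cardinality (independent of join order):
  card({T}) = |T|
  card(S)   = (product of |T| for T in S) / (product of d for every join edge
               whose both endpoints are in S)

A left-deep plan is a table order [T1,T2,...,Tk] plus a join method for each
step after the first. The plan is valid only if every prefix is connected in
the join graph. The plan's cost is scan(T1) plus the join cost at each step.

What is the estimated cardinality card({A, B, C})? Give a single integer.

Tables in S: A(60), B(50), C(200)
Edges inside S: A-C(d=30), A-B(d=4), C-B(d=5)
numerator = 60 * 50 * 200 = 600000
denominator = 30 * 4 * 5 = 600
card(S) = 600000 / 600 = 1000

1000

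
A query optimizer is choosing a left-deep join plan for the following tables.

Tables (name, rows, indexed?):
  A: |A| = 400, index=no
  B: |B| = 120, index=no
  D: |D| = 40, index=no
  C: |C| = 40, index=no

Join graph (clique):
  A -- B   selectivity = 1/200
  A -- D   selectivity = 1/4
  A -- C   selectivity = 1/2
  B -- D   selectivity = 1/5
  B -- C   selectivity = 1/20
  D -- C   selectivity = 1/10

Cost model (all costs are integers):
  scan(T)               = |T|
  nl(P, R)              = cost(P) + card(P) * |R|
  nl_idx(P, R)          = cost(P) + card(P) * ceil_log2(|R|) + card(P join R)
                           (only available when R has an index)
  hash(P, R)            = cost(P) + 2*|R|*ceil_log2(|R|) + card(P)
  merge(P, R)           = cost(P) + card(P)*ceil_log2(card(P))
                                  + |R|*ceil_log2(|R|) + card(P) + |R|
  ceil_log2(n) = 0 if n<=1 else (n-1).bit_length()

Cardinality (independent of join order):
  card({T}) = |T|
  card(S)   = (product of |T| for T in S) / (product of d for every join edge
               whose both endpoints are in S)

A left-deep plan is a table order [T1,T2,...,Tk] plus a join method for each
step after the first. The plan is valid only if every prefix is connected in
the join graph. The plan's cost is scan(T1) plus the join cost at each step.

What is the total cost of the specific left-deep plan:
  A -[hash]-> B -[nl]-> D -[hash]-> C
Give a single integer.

step 1: scan A: cost=400, card=400
step 2: join B via hash
    card(P join B) = 400*120/(200) = 240
    cost = 400 + 2*120*7 + 400 = 2480
step 3: join D via nl
    card(P join D) = 240*40/(4*5) = 480
    cost = 2480 + 240*40 = 12080
step 4: join C via hash
    card(P join C) = 480*40/(2*20*10) = 48
    cost = 12080 + 2*40*6 + 480 = 13040

13040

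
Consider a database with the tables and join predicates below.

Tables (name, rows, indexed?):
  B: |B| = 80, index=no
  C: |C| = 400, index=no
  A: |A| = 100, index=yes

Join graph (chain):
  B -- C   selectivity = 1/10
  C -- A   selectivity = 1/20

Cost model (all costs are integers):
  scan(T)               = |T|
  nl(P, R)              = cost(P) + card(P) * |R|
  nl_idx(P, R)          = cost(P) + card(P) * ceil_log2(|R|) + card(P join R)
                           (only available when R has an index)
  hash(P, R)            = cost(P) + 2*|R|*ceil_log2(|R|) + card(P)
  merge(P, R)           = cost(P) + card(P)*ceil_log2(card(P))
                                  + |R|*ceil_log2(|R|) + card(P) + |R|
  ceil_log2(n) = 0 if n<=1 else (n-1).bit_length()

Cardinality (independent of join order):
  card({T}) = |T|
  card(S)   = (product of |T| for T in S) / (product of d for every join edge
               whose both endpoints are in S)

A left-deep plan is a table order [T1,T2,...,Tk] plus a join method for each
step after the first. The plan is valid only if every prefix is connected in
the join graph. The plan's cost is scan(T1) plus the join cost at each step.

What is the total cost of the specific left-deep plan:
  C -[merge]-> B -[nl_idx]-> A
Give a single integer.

43440

step 1: scan C: cost=400, card=400
step 2: join B via merge
    card(P join B) = 400*80/(10) = 3200
    cost = 400 + 400*9 + 80*7 + 400 + 80 = 5040
step 3: join A via nl_idx
    card(P join A) = 3200*100/(20) = 16000
    cost = 5040 + 3200*7 + 16000 = 43440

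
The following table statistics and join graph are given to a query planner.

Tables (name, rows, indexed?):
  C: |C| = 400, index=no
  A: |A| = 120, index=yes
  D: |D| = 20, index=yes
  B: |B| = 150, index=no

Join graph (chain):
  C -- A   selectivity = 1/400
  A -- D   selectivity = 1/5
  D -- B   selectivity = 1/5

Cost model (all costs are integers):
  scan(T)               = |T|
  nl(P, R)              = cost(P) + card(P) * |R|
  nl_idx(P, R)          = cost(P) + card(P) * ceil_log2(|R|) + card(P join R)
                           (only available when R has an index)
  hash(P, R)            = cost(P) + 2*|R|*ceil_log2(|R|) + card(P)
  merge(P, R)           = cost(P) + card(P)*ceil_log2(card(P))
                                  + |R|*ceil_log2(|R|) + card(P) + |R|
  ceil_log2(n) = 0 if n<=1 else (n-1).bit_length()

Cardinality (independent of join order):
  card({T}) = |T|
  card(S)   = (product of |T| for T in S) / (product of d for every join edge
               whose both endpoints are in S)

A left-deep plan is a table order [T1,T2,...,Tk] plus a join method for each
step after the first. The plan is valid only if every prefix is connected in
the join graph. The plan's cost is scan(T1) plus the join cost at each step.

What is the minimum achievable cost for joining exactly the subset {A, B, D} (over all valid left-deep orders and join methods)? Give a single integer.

Selinger DP over subsets of {A,B,D}:
  {A}: scan cost=120, card=120
  {D}: scan cost=20, card=20
  {B}: scan cost=150, card=150
  {AD}: card=480; try (D,hash)→440, (A,nl_idx)→640, (A,merge)→1100, (D,merge)→1200, (D,nl_idx)→1200, (A,hash)→1720 …(+2); best=440 via (D,hash)
  {BD}: card=600; try (D,hash)→500, (B,merge)→1490, (D,nl_idx)→1500, (D,merge)→1620, (B,hash)→2440, (B,nl)→3020 …(+1); best=500 via (D,hash)
  {ABD}: card=14400; try (A,hash)→2780, (B,hash)→3320, (B,merge)→6590, (A,merge)→8060, (A,nl_idx)→19100, (B,nl)→72440 …(+1); best=2780 via (A,hash)

2780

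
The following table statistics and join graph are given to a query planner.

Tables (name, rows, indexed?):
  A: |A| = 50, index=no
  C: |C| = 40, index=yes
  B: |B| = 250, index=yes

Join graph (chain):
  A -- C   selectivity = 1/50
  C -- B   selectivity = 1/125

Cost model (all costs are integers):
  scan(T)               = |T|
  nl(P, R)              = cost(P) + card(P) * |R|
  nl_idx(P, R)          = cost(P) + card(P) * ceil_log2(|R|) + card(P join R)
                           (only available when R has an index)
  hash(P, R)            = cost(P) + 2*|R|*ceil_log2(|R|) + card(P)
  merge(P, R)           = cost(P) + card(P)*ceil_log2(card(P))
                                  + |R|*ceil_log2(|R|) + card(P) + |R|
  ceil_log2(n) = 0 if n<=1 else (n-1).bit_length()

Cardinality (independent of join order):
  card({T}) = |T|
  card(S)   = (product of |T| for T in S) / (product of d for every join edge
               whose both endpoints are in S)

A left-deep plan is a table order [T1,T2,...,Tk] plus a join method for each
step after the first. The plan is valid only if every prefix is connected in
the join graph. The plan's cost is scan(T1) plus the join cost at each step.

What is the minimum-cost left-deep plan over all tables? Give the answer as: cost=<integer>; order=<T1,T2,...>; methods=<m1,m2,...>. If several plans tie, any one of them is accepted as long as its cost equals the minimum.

cost=790; order=A,C,B; methods=nl_idx,nl_idx

Selinger DP (subsets sized 1..n):
  {A}: scan cost=50, card=50
  {C}: scan cost=40, card=40
  {B}: scan cost=250, card=250
  {AC}: card=40; try (C,nl_idx)→390, (C,hash)→580, (A,merge)→670, (C,merge)→680, (A,hash)→680, (A,nl)→2040 …(+1); best=390 via (C,nl_idx)
  {BC}: card=80; try (B,nl_idx)→440, (C,hash)→980, (C,nl_idx)→1830, (B,merge)→2570, (C,merge)→2780, (B,hash)→4080 …(+2); best=440 via (B,nl_idx)
  {ABC}: card=80; try (B,nl_idx)→790, (A,hash)→1120, (A,merge)→1430, (B,merge)→2920, (B,hash)→4430, (A,nl)→4440 …(+1); best=790 via (B,nl_idx)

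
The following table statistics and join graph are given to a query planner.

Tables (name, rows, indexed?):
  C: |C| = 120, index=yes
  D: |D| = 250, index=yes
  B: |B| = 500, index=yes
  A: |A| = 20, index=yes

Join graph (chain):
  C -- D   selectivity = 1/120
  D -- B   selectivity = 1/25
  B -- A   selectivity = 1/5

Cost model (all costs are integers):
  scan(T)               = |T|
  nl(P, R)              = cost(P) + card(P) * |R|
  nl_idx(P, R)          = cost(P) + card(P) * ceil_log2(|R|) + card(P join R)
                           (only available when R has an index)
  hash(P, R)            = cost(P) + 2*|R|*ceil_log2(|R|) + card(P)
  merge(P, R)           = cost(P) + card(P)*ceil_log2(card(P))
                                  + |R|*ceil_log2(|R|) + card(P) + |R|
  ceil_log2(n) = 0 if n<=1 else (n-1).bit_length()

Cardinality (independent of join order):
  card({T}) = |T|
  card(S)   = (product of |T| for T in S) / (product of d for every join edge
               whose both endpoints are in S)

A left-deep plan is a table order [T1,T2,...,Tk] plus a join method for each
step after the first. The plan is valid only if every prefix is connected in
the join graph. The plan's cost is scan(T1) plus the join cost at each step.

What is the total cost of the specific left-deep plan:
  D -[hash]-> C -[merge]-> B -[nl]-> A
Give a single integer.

step 1: scan D: cost=250, card=250
step 2: join C via hash
    card(P join C) = 250*120/(120) = 250
    cost = 250 + 2*120*7 + 250 = 2180
step 3: join B via merge
    card(P join B) = 250*500/(25) = 5000
    cost = 2180 + 250*8 + 500*9 + 250 + 500 = 9430
step 4: join A via nl
    card(P join A) = 5000*20/(5) = 20000
    cost = 9430 + 5000*20 = 109430

109430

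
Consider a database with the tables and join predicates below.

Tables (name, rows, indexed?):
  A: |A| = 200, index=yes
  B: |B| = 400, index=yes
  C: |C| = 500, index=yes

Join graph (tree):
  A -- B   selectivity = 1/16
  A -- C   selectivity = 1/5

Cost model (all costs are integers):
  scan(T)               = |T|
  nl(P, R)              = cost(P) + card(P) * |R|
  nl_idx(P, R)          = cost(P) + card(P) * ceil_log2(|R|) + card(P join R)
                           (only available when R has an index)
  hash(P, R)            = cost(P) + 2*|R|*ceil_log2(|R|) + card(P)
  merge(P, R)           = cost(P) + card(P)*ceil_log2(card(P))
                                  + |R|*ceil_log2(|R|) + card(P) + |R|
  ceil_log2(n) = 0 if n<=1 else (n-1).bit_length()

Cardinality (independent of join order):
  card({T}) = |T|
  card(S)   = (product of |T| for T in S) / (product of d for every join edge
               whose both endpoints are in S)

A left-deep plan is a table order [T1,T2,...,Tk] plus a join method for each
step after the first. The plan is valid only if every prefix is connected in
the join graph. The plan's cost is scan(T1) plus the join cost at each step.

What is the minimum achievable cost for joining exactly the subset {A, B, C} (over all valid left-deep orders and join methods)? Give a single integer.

Selinger DP over subsets of {A,B,C}:
  {A}: scan cost=200, card=200
  {B}: scan cost=400, card=400
  {C}: scan cost=500, card=500
  {AB}: card=5000; try (A,hash)→4000, (B,merge)→6000, (A,merge)→6200, (B,nl_idx)→7000, (B,hash)→7600, (A,nl_idx)→8600 …(+2); best=4000 via (A,hash)
  {AC}: card=20000; try (A,hash)→4200, (C,merge)→7000, (A,merge)→7300, (C,hash)→9400, (C,nl_idx)→22000, (A,nl_idx)→24500 …(+2); best=4200 via (A,hash)
  {ABC}: card=500000; try (C,hash)→18000, (B,hash)→31400, (C,merge)→79000, (B,merge)→328200, (C,nl_idx)→549000, (B,nl_idx)→684200 …(+2); best=18000 via (C,hash)

18000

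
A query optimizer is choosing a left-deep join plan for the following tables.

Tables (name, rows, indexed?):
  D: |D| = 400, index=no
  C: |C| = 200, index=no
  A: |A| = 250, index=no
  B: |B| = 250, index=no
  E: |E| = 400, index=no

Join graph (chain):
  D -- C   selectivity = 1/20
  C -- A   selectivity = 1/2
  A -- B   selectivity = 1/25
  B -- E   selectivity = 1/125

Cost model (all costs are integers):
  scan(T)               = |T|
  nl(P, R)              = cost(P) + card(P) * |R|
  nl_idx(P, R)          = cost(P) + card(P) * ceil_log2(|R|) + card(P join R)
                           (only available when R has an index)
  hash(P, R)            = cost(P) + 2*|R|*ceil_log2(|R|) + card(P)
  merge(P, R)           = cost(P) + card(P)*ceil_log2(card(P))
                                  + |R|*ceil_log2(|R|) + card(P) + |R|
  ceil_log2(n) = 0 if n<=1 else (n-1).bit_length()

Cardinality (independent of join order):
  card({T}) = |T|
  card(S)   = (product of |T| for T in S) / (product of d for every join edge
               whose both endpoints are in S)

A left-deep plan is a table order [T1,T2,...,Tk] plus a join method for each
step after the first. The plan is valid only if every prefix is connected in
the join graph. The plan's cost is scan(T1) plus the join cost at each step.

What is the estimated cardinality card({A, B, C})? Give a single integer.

250000

Tables in S: A(250), B(250), C(200)
Edges inside S: C-A(d=2), A-B(d=25)
numerator = 250 * 250 * 200 = 12500000
denominator = 2 * 25 = 50
card(S) = 12500000 / 50 = 250000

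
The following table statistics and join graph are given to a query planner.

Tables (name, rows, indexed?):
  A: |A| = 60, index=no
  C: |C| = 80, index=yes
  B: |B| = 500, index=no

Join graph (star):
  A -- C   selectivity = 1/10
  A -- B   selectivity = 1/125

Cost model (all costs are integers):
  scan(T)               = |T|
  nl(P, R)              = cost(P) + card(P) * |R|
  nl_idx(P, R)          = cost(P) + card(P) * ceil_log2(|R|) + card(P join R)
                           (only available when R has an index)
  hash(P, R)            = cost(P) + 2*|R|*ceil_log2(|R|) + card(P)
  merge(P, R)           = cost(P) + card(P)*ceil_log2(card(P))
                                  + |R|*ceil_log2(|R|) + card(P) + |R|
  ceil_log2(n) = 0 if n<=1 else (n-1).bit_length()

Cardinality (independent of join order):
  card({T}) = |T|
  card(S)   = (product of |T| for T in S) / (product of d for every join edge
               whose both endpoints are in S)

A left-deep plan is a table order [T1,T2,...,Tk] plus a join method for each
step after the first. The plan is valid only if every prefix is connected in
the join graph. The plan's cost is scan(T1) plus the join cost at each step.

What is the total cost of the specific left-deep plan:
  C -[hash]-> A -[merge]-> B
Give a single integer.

10680

step 1: scan C: cost=80, card=80
step 2: join A via hash
    card(P join A) = 80*60/(10) = 480
    cost = 80 + 2*60*6 + 80 = 880
step 3: join B via merge
    card(P join B) = 480*500/(125) = 1920
    cost = 880 + 480*9 + 500*9 + 480 + 500 = 10680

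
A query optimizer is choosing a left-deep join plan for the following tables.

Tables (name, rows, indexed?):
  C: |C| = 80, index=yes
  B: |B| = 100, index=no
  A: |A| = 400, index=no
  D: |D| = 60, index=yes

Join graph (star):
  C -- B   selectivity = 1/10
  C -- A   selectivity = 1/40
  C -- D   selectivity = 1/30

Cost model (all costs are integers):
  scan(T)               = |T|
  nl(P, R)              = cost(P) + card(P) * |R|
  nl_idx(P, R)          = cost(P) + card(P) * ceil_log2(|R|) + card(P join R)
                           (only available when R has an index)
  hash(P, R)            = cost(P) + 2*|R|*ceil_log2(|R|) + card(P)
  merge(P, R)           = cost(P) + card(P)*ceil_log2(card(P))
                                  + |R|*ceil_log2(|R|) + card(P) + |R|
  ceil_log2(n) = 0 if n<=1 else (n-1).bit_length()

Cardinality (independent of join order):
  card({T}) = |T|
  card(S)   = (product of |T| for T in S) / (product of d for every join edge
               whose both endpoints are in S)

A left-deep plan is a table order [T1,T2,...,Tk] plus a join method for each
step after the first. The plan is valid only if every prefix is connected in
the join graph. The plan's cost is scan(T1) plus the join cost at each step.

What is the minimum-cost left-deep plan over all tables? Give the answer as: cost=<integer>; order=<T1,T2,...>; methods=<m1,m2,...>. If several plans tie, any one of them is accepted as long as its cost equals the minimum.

Selinger DP (subsets sized 1..n):
  {C}: scan cost=80, card=80
  {B}: scan cost=100, card=100
  {A}: scan cost=400, card=400
  {D}: scan cost=60, card=60
  {BC}: card=800; try (C,hash)→1320, (B,merge)→1520, (C,merge)→1540, (B,hash)→1560, (C,nl_idx)→1600, (B,nl)→8080 …(+1); best=1320 via (C,hash)
  {AC}: card=800; try (C,hash)→1920, (C,nl_idx)→4000, (A,merge)→4720, (C,merge)→5040, (A,hash)→7360, (A,nl)→32080 …(+1); best=1920 via (C,hash)
  {CD}: card=160; try (C,nl_idx)→640, (D,nl_idx)→720, (D,hash)→880, (C,merge)→1120, (D,merge)→1140, (C,hash)→1240 …(+2); best=640 via (C,nl_idx)
  {ABC}: card=8000; try (B,hash)→4120, (A,hash)→9320, (B,merge)→11520, (A,merge)→14120, (B,nl)→81920, (A,nl)→321320; best=4120 via (B,hash)
  {BCD}: card=1600; try (B,hash)→2200, (D,hash)→2840, (B,merge)→2880, (D,nl_idx)→7720, (D,merge)→10540, (B,nl)→16640 …(+1); best=2200 via (B,hash)
  {ACD}: card=1600; try (D,hash)→3440, (A,merge)→6080, (A,hash)→8000, (D,nl_idx)→8320, (D,merge)→11140, (D,nl)→49920 …(+1); best=3440 via (D,hash)
  {ABCD}: card=16000; try (B,hash)→6440, (A,hash)→11000, (D,hash)→12840, (B,merge)→23440, (A,merge)→25400, (D,nl_idx)→68120 …(+4); best=6440 via (B,hash)

cost=6440; order=A,C,D,B; methods=hash,hash,hash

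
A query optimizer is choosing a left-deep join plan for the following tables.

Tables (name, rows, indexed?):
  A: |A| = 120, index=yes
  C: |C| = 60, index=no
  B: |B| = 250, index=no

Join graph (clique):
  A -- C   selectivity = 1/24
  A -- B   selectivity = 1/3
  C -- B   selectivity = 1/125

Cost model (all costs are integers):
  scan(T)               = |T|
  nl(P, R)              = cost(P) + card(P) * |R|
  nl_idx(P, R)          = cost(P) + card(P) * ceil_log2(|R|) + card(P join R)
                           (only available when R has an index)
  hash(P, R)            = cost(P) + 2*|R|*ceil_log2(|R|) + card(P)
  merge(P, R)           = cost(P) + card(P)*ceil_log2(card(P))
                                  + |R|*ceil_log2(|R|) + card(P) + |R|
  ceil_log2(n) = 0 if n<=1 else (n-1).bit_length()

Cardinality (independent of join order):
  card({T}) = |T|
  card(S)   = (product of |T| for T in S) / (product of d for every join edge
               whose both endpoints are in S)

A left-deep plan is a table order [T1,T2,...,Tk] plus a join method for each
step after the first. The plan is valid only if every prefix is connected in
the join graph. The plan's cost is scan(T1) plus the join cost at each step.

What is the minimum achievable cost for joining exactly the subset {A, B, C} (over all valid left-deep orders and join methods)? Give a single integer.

Selinger DP over subsets of {A,B,C}:
  {A}: scan cost=120, card=120
  {C}: scan cost=60, card=60
  {B}: scan cost=250, card=250
  {AC}: card=300; try (A,nl_idx)→780, (C,hash)→960, (A,merge)→1440, (C,merge)→1500, (A,hash)→1800, (A,nl)→7260 …(+1); best=780 via (A,nl_idx)
  {AB}: card=10000; try (A,hash)→2180, (B,merge)→3330, (A,merge)→3460, (B,hash)→4240, (A,nl_idx)→12000, (B,nl)→30120 …(+1); best=2180 via (A,hash)
  {BC}: card=120; try (C,hash)→1220, (B,merge)→2730, (C,merge)→2920, (B,hash)→4120, (B,nl)→15060, (C,nl)→15250; best=1220 via (C,hash)
  {ABC}: card=200; try (A,nl_idx)→2260, (A,hash)→3020, (A,merge)→3140, (B,hash)→5080, (B,merge)→6030, (C,hash)→12900 …(+4); best=2260 via (A,nl_idx)

2260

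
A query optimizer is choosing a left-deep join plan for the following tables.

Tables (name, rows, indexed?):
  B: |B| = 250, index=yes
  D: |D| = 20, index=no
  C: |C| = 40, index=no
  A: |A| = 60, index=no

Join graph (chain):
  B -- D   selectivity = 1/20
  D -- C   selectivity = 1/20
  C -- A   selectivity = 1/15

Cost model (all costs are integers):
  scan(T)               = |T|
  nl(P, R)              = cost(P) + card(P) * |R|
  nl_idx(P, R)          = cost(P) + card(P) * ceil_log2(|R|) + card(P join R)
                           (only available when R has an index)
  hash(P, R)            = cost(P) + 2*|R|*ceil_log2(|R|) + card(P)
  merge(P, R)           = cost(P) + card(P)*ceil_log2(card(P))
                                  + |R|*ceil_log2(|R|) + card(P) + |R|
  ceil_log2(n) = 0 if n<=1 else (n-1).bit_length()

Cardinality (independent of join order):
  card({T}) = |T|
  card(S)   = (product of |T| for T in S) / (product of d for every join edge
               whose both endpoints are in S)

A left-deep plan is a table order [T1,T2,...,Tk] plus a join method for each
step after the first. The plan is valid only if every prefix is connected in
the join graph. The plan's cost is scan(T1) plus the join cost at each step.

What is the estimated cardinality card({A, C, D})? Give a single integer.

Tables in S: A(60), C(40), D(20)
Edges inside S: D-C(d=20), C-A(d=15)
numerator = 60 * 40 * 20 = 48000
denominator = 20 * 15 = 300
card(S) = 48000 / 300 = 160

160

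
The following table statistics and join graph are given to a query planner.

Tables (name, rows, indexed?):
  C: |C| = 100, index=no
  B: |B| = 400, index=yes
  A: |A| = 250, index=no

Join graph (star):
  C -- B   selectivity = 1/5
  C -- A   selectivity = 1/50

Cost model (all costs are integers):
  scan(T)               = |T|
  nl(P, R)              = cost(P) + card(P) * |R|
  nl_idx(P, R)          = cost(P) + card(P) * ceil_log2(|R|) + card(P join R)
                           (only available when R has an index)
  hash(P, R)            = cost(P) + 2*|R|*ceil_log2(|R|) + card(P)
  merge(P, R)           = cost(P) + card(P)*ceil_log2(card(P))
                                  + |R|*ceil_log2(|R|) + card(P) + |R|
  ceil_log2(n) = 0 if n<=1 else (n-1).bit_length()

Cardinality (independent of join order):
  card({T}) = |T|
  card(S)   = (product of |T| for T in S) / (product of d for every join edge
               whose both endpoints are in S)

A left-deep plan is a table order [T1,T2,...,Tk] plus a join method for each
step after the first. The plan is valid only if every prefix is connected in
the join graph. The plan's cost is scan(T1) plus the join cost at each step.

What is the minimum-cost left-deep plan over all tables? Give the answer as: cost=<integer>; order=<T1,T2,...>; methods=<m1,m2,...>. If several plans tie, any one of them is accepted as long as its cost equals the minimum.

Selinger DP (subsets sized 1..n):
  {C}: scan cost=100, card=100
  {B}: scan cost=400, card=400
  {A}: scan cost=250, card=250
  {BC}: card=8000; try (C,hash)→2200, (B,merge)→4900, (C,merge)→5200, (B,hash)→7400, (B,nl_idx)→9000, (B,nl)→40100 …(+1); best=2200 via (C,hash)
  {AC}: card=500; try (C,hash)→1900, (A,merge)→3150, (C,merge)→3300, (A,hash)→4200, (A,nl)→25100, (C,nl)→25250; best=1900 via (C,hash)
  {ABC}: card=40000; try (B,hash)→9600, (B,merge)→10900, (A,hash)→14200, (B,nl_idx)→46400, (A,merge)→116450, (B,nl)→201900 …(+1); best=9600 via (B,hash)

cost=9600; order=A,C,B; methods=hash,hash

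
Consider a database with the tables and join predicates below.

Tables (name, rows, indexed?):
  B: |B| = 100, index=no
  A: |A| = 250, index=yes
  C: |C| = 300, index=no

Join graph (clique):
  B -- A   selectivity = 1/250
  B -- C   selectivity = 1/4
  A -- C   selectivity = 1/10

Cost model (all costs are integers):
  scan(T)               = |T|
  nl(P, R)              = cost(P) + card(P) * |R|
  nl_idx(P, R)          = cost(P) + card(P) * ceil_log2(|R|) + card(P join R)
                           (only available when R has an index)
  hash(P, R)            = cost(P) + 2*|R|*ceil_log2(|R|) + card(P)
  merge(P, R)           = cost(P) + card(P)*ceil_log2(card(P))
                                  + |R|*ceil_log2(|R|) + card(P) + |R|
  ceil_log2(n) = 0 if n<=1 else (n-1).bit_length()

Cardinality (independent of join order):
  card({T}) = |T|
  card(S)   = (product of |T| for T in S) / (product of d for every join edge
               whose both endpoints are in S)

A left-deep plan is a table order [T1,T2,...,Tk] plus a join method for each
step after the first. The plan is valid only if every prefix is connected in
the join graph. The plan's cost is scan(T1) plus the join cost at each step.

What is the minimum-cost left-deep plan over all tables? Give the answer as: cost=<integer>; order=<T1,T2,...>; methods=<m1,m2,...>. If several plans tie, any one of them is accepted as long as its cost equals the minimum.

Selinger DP (subsets sized 1..n):
  {B}: scan cost=100, card=100
  {A}: scan cost=250, card=250
  {C}: scan cost=300, card=300
  {AB}: card=100; try (A,nl_idx)→1000, (B,hash)→1900, (A,merge)→3150, (B,merge)→3300, (A,hash)→4200, (A,nl)→25100 …(+1); best=1000 via (A,nl_idx)
  {BC}: card=7500; try (B,hash)→2000, (C,merge)→3900, (B,merge)→4100, (C,hash)→5600, (C,nl)→30100, (B,nl)→30300; best=2000 via (B,hash)
  {AC}: card=7500; try (A,hash)→4600, (C,merge)→5500, (A,merge)→5550, (C,hash)→5900, (A,nl_idx)→10200, (C,nl)→75250 …(+1); best=4600 via (A,hash)
  {ABC}: card=750; try (C,merge)→4800, (C,hash)→6500, (B,hash)→13500, (A,hash)→13500, (C,nl)→31000, (A,nl_idx)→62750 …(+4); best=4800 via (C,merge)

cost=4800; order=B,A,C; methods=nl_idx,merge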